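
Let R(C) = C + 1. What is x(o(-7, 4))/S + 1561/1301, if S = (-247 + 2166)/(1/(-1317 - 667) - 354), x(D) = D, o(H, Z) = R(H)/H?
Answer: 18059940385/17336522336 ≈ 1.0417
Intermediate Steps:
R(C) = 1 + C
o(H, Z) = (1 + H)/H
S = -3807296/702337 (S = 1919/(1/(-1984) - 354) = 1919/(-1/1984 - 354) = 1919/(-702337/1984) = 1919*(-1984/702337) = -3807296/702337 ≈ -5.4209)
x(o(-7, 4))/S + 1561/1301 = ((1 - 7)/(-7))/(-3807296/702337) + 1561/1301 = -⅐*(-6)*(-702337/3807296) + 1561*(1/1301) = (6/7)*(-702337/3807296) + 1561/1301 = -2107011/13325536 + 1561/1301 = 18059940385/17336522336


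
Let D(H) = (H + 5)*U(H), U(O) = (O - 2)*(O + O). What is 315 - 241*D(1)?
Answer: 3207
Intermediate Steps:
U(O) = 2*O*(-2 + O) (U(O) = (-2 + O)*(2*O) = 2*O*(-2 + O))
D(H) = 2*H*(-2 + H)*(5 + H) (D(H) = (H + 5)*(2*H*(-2 + H)) = (5 + H)*(2*H*(-2 + H)) = 2*H*(-2 + H)*(5 + H))
315 - 241*D(1) = 315 - 482*(-2 + 1)*(5 + 1) = 315 - 482*(-1)*6 = 315 - 241*(-12) = 315 + 2892 = 3207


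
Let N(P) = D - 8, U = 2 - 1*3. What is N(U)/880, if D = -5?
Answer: -13/880 ≈ -0.014773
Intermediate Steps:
U = -1 (U = 2 - 3 = -1)
N(P) = -13 (N(P) = -5 - 8 = -13)
N(U)/880 = -13/880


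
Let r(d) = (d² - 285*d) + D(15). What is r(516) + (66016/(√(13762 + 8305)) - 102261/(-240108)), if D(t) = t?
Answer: 9541205683/80036 + 66016*√22067/22067 ≈ 1.1966e+5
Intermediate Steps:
r(d) = 15 + d² - 285*d (r(d) = (d² - 285*d) + 15 = 15 + d² - 285*d)
r(516) + (66016/(√(13762 + 8305)) - 102261/(-240108)) = (15 + 516² - 285*516) + (66016/(√(13762 + 8305)) - 102261/(-240108)) = (15 + 266256 - 147060) + (66016/(√22067) - 102261*(-1/240108)) = 119211 + (66016*(√22067/22067) + 34087/80036) = 119211 + (66016*√22067/22067 + 34087/80036) = 119211 + (34087/80036 + 66016*√22067/22067) = 9541205683/80036 + 66016*√22067/22067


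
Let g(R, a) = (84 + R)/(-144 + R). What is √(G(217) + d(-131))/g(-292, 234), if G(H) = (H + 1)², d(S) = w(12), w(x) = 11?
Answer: 109*√47535/52 ≈ 457.01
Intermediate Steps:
d(S) = 11
g(R, a) = (84 + R)/(-144 + R)
G(H) = (1 + H)²
√(G(217) + d(-131))/g(-292, 234) = √((1 + 217)² + 11)/(((84 - 292)/(-144 - 292))) = √(218² + 11)/((-208/(-436))) = √(47524 + 11)/((-1/436*(-208))) = √47535/(52/109) = √47535*(109/52) = 109*√47535/52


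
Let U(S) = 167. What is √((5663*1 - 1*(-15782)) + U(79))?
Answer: 2*√5403 ≈ 147.01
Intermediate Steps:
√((5663*1 - 1*(-15782)) + U(79)) = √((5663*1 - 1*(-15782)) + 167) = √((5663 + 15782) + 167) = √(21445 + 167) = √21612 = 2*√5403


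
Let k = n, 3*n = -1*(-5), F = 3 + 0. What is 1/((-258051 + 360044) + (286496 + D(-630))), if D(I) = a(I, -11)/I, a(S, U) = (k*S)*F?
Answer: 1/388494 ≈ 2.5740e-6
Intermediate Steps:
F = 3
n = 5/3 (n = (-1*(-5))/3 = (⅓)*5 = 5/3 ≈ 1.6667)
k = 5/3 ≈ 1.6667
a(S, U) = 5*S (a(S, U) = (5*S/3)*3 = 5*S)
D(I) = 5 (D(I) = (5*I)/I = 5)
1/((-258051 + 360044) + (286496 + D(-630))) = 1/((-258051 + 360044) + (286496 + 5)) = 1/(101993 + 286501) = 1/388494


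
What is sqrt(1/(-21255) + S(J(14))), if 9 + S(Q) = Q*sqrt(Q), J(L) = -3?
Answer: sqrt(-4065996480 - 1355325075*I*sqrt(3))/21255 ≈ 0.83436 - 3.1139*I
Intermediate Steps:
S(Q) = -9 + Q**(3/2) (S(Q) = -9 + Q*sqrt(Q) = -9 + Q**(3/2))
sqrt(1/(-21255) + S(J(14))) = sqrt(1/(-21255) + (-9 + (-3)**(3/2))) = sqrt(-1/21255 + (-9 - 3*I*sqrt(3))) = sqrt(-191296/21255 - 3*I*sqrt(3))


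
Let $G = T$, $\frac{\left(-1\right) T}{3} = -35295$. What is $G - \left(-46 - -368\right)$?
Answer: $105563$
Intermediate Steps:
$T = 105885$ ($T = \left(-3\right) \left(-35295\right) = 105885$)
$G = 105885$
$G - \left(-46 - -368\right) = 105885 - \left(-46 - -368\right) = 105885 - \left(-46 + 368\right) = 105885 - 322 = 105563$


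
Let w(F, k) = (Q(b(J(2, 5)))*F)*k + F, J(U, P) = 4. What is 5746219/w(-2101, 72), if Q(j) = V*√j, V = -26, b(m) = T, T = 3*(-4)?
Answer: -5746219/88352531509 - 21513843936*I*√3/88352531509 ≈ -6.5037e-5 - 0.42175*I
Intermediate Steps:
T = -12
b(m) = -12
Q(j) = -26*√j
w(F, k) = F - 52*I*F*k*√3 (w(F, k) = ((-52*I*√3)*F)*k + F = (-52*I*F*√3)*k + F = -52*I*F*k*√3 + F = F - 52*I*F*k*√3)
5746219/w(-2101, 72) = 5746219/((-2101*(1 - 52*I*72*√3))) = 5746219/((-2101*(1 - 3744*I*√3))) = 5746219/(-2101 + 7866144*I*√3)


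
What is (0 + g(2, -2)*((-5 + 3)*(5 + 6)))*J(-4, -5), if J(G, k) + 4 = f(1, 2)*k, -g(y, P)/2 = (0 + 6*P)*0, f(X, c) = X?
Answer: 0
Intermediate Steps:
g(y, P) = 0 (g(y, P) = -2*(0 + 6*P)*0 = -2*6*P*0 = -2*0 = 0)
J(G, k) = -4 + k (J(G, k) = -4 + 1*k = -4 + k)
(0 + g(2, -2)*((-5 + 3)*(5 + 6)))*J(-4, -5) = (0 + 0*((-5 + 3)*(5 + 6)))*(-4 - 5) = (0 + 0*(-2*11))*(-9) = (0 + 0*(-22))*(-9) = (0 + 0)*(-9) = 0*(-9) = 0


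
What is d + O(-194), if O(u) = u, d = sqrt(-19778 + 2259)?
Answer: -194 + I*sqrt(17519) ≈ -194.0 + 132.36*I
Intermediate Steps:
d = I*sqrt(17519) (d = sqrt(-17519) = I*sqrt(17519) ≈ 132.36*I)
d + O(-194) = I*sqrt(17519) - 194 = -194 + I*sqrt(17519)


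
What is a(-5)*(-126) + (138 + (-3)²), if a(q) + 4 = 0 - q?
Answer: 21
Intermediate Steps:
a(q) = -4 - q (a(q) = -4 + (0 - q) = -4 - q)
a(-5)*(-126) + (138 + (-3)²) = (-4 - 1*(-5))*(-126) + (138 + (-3)²) = (-4 + 5)*(-126) + (138 + 9) = 1*(-126) + 147 = -126 + 147 = 21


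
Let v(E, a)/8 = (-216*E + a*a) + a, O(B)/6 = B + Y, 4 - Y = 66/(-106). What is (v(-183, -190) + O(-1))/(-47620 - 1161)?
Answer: -31986864/2585393 ≈ -12.372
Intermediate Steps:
Y = 245/53 (Y = 4 - 66/(-106) = 4 - 66*(-1)/106 = 4 - 1*(-33/53) = 4 + 33/53 = 245/53 ≈ 4.6226)
O(B) = 1470/53 + 6*B (O(B) = 6*(B + 245/53) = 6*(245/53 + B) = 1470/53 + 6*B)
v(E, a) = -1728*E + 8*a + 8*a² (v(E, a) = 8*((-216*E + a*a) + a) = 8*((-216*E + a²) + a) = 8*((a² - 216*E) + a) = 8*(a + a² - 216*E) = -1728*E + 8*a + 8*a²)
(v(-183, -190) + O(-1))/(-47620 - 1161) = ((-1728*(-183) + 8*(-190) + 8*(-190)²) + (1470/53 + 6*(-1)))/(-47620 - 1161) = ((316224 - 1520 + 8*36100) + (1470/53 - 6))/(-48781) = ((316224 - 1520 + 288800) + 1152/53)*(-1/48781) = (603504 + 1152/53)*(-1/48781) = (31986864/53)*(-1/48781) = -31986864/2585393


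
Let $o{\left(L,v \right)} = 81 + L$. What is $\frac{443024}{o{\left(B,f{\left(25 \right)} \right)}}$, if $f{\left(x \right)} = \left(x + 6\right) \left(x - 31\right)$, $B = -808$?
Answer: $- \frac{443024}{727} \approx -609.39$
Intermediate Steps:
$f{\left(x \right)} = \left(-31 + x\right) \left(6 + x\right)$ ($f{\left(x \right)} = \left(6 + x\right) \left(-31 + x\right) = \left(-31 + x\right) \left(6 + x\right)$)
$\frac{443024}{o{\left(B,f{\left(25 \right)} \right)}} = \frac{443024}{81 - 808} = \frac{443024}{-727} = 443024 \left(- \frac{1}{727}\right) = - \frac{443024}{727}$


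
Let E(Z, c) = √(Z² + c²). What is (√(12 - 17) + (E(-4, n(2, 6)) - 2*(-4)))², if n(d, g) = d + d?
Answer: (8 + 4*√2 + I*√5)² ≈ 181.51 + 61.075*I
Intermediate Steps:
n(d, g) = 2*d
(√(12 - 17) + (E(-4, n(2, 6)) - 2*(-4)))² = (√(12 - 17) + (√((-4)² + (2*2)²) - 2*(-4)))² = (√(-5) + (√(16 + 4²) + 8))² = (I*√5 + (√(16 + 16) + 8))² = (I*√5 + (√32 + 8))² = (I*√5 + (4*√2 + 8))² = (I*√5 + (8 + 4*√2))² = (8 + 4*√2 + I*√5)²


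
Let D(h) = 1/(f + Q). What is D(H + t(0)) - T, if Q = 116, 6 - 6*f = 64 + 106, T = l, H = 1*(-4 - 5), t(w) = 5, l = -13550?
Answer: 3604303/266 ≈ 13550.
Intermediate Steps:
H = -9 (H = 1*(-9) = -9)
T = -13550
f = -82/3 (f = 1 - (64 + 106)/6 = 1 - 1/6*170 = 1 - 85/3 = -82/3 ≈ -27.333)
D(h) = 3/266 (D(h) = 1/(-82/3 + 116) = 1/(266/3) = 3/266)
D(H + t(0)) - T = 3/266 - 1*(-13550) = 3/266 + 13550 = 3604303/266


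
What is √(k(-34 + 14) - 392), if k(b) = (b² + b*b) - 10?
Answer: √398 ≈ 19.950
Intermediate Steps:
k(b) = -10 + 2*b² (k(b) = (b² + b²) - 10 = 2*b² - 10 = -10 + 2*b²)
√(k(-34 + 14) - 392) = √((-10 + 2*(-34 + 14)²) - 392) = √((-10 + 2*(-20)²) - 392) = √((-10 + 2*400) - 392) = √((-10 + 800) - 392) = √(790 - 392) = √398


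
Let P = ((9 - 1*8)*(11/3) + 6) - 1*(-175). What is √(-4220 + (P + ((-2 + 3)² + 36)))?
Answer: I*√35985/3 ≈ 63.232*I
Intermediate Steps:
P = 554/3 (P = ((9 - 8)*(11*(⅓)) + 6) + 175 = (1*(11/3) + 6) + 175 = (11/3 + 6) + 175 = 29/3 + 175 = 554/3 ≈ 184.67)
√(-4220 + (P + ((-2 + 3)² + 36))) = √(-4220 + (554/3 + ((-2 + 3)² + 36))) = √(-4220 + (554/3 + (1² + 36))) = √(-4220 + (554/3 + (1 + 36))) = √(-4220 + (554/3 + 37)) = √(-4220 + 665/3) = √(-11995/3) = I*√35985/3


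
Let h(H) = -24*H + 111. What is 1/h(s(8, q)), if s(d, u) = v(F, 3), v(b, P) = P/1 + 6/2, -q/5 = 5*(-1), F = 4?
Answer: -1/33 ≈ -0.030303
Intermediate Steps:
q = 25 (q = -25*(-1) = -5*(-5) = 25)
v(b, P) = 3 + P (v(b, P) = P*1 + 6*(½) = P + 3 = 3 + P)
s(d, u) = 6 (s(d, u) = 3 + 3 = 6)
h(H) = 111 - 24*H
1/h(s(8, q)) = 1/(111 - 24*6) = 1/(111 - 144) = 1/(-33) = -1/33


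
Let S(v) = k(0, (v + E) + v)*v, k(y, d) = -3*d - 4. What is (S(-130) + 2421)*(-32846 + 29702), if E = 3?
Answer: 305876616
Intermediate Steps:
k(y, d) = -4 - 3*d
S(v) = v*(-13 - 6*v) (S(v) = (-4 - 3*((v + 3) + v))*v = (-4 - 3*((3 + v) + v))*v = (-4 - 3*(3 + 2*v))*v = (-4 + (-9 - 6*v))*v = (-13 - 6*v)*v = v*(-13 - 6*v))
(S(-130) + 2421)*(-32846 + 29702) = (-1*(-130)*(13 + 6*(-130)) + 2421)*(-32846 + 29702) = (-1*(-130)*(13 - 780) + 2421)*(-3144) = (-1*(-130)*(-767) + 2421)*(-3144) = (-99710 + 2421)*(-3144) = -97289*(-3144) = 305876616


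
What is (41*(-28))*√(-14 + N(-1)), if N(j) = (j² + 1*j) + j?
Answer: -1148*I*√15 ≈ -4446.2*I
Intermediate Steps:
N(j) = j² + 2*j (N(j) = (j² + j) + j = (j + j²) + j = j² + 2*j)
(41*(-28))*√(-14 + N(-1)) = (41*(-28))*√(-14 - (2 - 1)) = -1148*√(-14 - 1*1) = -1148*√(-14 - 1) = -1148*I*√15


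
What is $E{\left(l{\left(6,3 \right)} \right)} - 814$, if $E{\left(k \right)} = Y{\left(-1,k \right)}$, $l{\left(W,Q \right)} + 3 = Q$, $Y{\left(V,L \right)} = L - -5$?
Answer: $-809$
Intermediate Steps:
$Y{\left(V,L \right)} = 5 + L$ ($Y{\left(V,L \right)} = L + 5 = 5 + L$)
$l{\left(W,Q \right)} = -3 + Q$
$E{\left(k \right)} = 5 + k$
$E{\left(l{\left(6,3 \right)} \right)} - 814 = \left(5 + \left(-3 + 3\right)\right) - 814 = \left(5 + 0\right) - 814 = 5 - 814 = -809$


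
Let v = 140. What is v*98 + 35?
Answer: 13755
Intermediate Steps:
v*98 + 35 = 140*98 + 35 = 13720 + 35 = 13755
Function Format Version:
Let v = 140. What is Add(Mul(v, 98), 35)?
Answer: 13755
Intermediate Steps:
Add(Mul(v, 98), 35) = Add(Mul(140, 98), 35) = Add(13720, 35) = 13755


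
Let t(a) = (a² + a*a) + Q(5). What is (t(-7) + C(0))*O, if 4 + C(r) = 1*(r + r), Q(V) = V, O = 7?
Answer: 693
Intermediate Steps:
t(a) = 5 + 2*a² (t(a) = (a² + a*a) + 5 = (a² + a²) + 5 = 2*a² + 5 = 5 + 2*a²)
C(r) = -4 + 2*r (C(r) = -4 + 1*(r + r) = -4 + 1*(2*r) = -4 + 2*r)
(t(-7) + C(0))*O = ((5 + 2*(-7)²) + (-4 + 2*0))*7 = ((5 + 2*49) + (-4 + 0))*7 = ((5 + 98) - 4)*7 = (103 - 4)*7 = 99*7 = 693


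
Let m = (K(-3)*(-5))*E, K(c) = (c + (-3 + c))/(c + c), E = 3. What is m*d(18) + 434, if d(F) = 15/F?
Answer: 1661/4 ≈ 415.25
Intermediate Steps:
K(c) = (-3 + 2*c)/(2*c) (K(c) = (-3 + 2*c)/((2*c)) = (-3 + 2*c)*(1/(2*c)) = (-3 + 2*c)/(2*c))
m = -45/2 (m = (((-3/2 - 3)/(-3))*(-5))*3 = (-1/3*(-9/2)*(-5))*3 = ((3/2)*(-5))*3 = -15/2*3 = -45/2 ≈ -22.500)
m*d(18) + 434 = -675/(2*18) + 434 = -45/2*5/6 + 434 = -75/4 + 434 = 1661/4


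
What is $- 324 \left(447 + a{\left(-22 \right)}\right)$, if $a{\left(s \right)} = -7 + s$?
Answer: $-135432$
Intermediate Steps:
$- 324 \left(447 + a{\left(-22 \right)}\right) = - 324 \left(447 - 29\right) = \left(-324\right) 418 = -135432$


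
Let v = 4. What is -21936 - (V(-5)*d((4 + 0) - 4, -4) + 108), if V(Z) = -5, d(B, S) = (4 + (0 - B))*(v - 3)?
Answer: -22024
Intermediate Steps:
d(B, S) = 4 - B (d(B, S) = (4 + (0 - B))*(4 - 3) = (4 - B)*1 = 4 - B)
-21936 - (V(-5)*d((4 + 0) - 4, -4) + 108) = -21936 - (-5*(4 - ((4 + 0) - 4)) + 108) = -21936 - (-5*(4 - (4 - 4)) + 108) = -21936 - (-5*(4 - 1*0) + 108) = -21936 - (-5*(4 + 0) + 108) = -21936 - (-5*4 + 108) = -21936 - (-20 + 108) = -21936 - 1*88 = -21936 - 88 = -22024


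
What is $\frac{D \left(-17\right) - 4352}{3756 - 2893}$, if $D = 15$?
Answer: $- \frac{4607}{863} \approx -5.3384$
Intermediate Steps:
$\frac{D \left(-17\right) - 4352}{3756 - 2893} = \frac{15 \left(-17\right) - 4352}{3756 - 2893} = \frac{-255 - 4352}{863} = \left(-4607\right) \frac{1}{863} = - \frac{4607}{863}$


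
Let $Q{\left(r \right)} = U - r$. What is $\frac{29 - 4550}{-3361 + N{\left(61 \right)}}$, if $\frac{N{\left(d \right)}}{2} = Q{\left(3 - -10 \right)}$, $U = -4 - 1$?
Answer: $\frac{4521}{3397} \approx 1.3309$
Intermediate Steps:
$U = -5$ ($U = -4 - 1 = -5$)
$Q{\left(r \right)} = -5 - r$
$N{\left(d \right)} = -36$ ($N{\left(d \right)} = 2 \left(-5 - \left(3 - -10\right)\right) = 2 \left(-5 - \left(3 + 10\right)\right) = 2 \left(-5 - 13\right) = 2 \left(-18\right) = -36$)
$\frac{29 - 4550}{-3361 + N{\left(61 \right)}} = \frac{29 - 4550}{-3361 - 36} = - \frac{4521}{-3397} = \left(-4521\right) \left(- \frac{1}{3397}\right) = \frac{4521}{3397}$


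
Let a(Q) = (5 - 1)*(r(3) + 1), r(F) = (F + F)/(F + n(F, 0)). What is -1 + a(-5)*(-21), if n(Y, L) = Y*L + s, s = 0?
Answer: -253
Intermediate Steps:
n(Y, L) = L*Y (n(Y, L) = Y*L + 0 = L*Y + 0 = L*Y)
r(F) = 2 (r(F) = (F + F)/(F + 0*F) = (2*F)/(F + 0) = (2*F)/F = 2)
a(Q) = 12 (a(Q) = (5 - 1)*(2 + 1) = 4*3 = 12)
-1 + a(-5)*(-21) = -1 + 12*(-21) = -1 - 252 = -253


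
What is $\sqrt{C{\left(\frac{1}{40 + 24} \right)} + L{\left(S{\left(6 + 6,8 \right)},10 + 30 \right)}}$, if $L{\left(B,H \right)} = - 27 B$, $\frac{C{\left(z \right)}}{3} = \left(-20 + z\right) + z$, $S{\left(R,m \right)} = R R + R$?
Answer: $\frac{3 i \sqrt{30378}}{8} \approx 65.36 i$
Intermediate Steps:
$S{\left(R,m \right)} = R + R^{2}$ ($S{\left(R,m \right)} = R^{2} + R = R + R^{2}$)
$C{\left(z \right)} = -60 + 6 z$ ($C{\left(z \right)} = 3 \left(\left(-20 + z\right) + z\right) = 3 \left(-20 + 2 z\right) = -60 + 6 z$)
$\sqrt{C{\left(\frac{1}{40 + 24} \right)} + L{\left(S{\left(6 + 6,8 \right)},10 + 30 \right)}} = \sqrt{\left(-60 + \frac{6}{40 + 24}\right) - 27 \left(6 + 6\right) \left(1 + \left(6 + 6\right)\right)} = \sqrt{\left(-60 + \frac{6}{64}\right) - 27 \cdot 12 \left(1 + 12\right)} = \sqrt{\left(-60 + 6 \cdot \frac{1}{64}\right) - 27 \cdot 12 \cdot 13} = \sqrt{\left(-60 + \frac{3}{32}\right) - 4212} = \sqrt{- \frac{1917}{32} - 4212} = \sqrt{- \frac{136701}{32}} = \frac{3 i \sqrt{30378}}{8}$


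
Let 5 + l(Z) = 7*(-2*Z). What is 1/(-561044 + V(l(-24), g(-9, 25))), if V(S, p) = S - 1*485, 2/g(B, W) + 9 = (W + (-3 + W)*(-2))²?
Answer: -1/561198 ≈ -1.7819e-6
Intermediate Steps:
l(Z) = -5 - 14*Z (l(Z) = -5 + 7*(-2*Z) = -5 - 14*Z)
g(B, W) = 2/(-9 + (6 - W)²) (g(B, W) = 2/(-9 + (W + (-3 + W)*(-2))²) = 2/(-9 + (W + (6 - 2*W))²) = 2/(-9 + (6 - W)²))
V(S, p) = -485 + S (V(S, p) = S - 485 = -485 + S)
1/(-561044 + V(l(-24), g(-9, 25))) = 1/(-561044 + (-485 + (-5 - 14*(-24)))) = 1/(-561044 + (-485 + (-5 + 336))) = 1/(-561044 + (-485 + 331)) = 1/(-561044 - 154) = 1/(-561198) = -1/561198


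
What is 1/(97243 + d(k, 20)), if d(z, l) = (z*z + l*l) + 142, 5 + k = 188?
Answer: 1/131274 ≈ 7.6177e-6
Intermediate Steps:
k = 183 (k = -5 + 188 = 183)
d(z, l) = 142 + l**2 + z**2 (d(z, l) = (z**2 + l**2) + 142 = (l**2 + z**2) + 142 = 142 + l**2 + z**2)
1/(97243 + d(k, 20)) = 1/(97243 + (142 + 20**2 + 183**2)) = 1/(97243 + (142 + 400 + 33489)) = 1/(97243 + 34031) = 1/131274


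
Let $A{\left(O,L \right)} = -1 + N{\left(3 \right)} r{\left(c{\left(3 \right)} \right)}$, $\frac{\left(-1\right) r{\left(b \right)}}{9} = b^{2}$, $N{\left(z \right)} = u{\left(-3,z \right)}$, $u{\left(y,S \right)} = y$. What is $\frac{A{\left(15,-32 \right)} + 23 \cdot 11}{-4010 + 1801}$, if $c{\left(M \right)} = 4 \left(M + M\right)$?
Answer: $- \frac{15804}{2209} \approx -7.1544$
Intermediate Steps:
$N{\left(z \right)} = -3$
$c{\left(M \right)} = 8 M$ ($c{\left(M \right)} = 4 \cdot 2 M = 8 M$)
$r{\left(b \right)} = - 9 b^{2}$
$A{\left(O,L \right)} = 15551$ ($A{\left(O,L \right)} = -1 - 3 \left(- 9 \left(8 \cdot 3\right)^{2}\right) = -1 - 3 \left(- 9 \cdot 24^{2}\right) = -1 - 3 \left(\left(-9\right) 576\right) = -1 - -15552 = -1 + 15552 = 15551$)
$\frac{A{\left(15,-32 \right)} + 23 \cdot 11}{-4010 + 1801} = \frac{15551 + 23 \cdot 11}{-4010 + 1801} = \frac{15551 + 253}{-2209} = 15804 \left(- \frac{1}{2209}\right) = - \frac{15804}{2209}$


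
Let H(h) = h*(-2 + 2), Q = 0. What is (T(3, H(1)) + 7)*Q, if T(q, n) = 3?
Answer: 0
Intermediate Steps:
H(h) = 0 (H(h) = h*0 = 0)
(T(3, H(1)) + 7)*Q = (3 + 7)*0 = 10*0 = 0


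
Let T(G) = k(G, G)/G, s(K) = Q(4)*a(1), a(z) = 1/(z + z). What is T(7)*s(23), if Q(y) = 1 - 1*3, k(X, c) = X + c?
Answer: -2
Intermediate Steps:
a(z) = 1/(2*z)
Q(y) = -2 (Q(y) = 1 - 3 = -2)
s(K) = -1 (s(K) = -1/1 = -1)
T(G) = 2 (T(G) = (G + G)/G = (2*G)/G = 2)
T(7)*s(23) = 2*(-1) = -2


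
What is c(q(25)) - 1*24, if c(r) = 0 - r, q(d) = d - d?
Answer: -24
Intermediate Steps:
q(d) = 0
c(r) = -r
c(q(25)) - 1*24 = -1*0 - 1*24 = 0 - 24 = -24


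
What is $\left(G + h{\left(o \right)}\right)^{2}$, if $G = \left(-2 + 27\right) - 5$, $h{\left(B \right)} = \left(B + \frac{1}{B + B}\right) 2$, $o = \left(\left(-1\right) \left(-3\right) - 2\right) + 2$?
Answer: $\frac{6241}{9} \approx 693.44$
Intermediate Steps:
$o = 3$ ($o = \left(3 - 2\right) + 2 = 1 + 2 = 3$)
$h{\left(B \right)} = \frac{1}{B} + 2 B$ ($h{\left(B \right)} = \left(B + \frac{1}{2 B}\right) 2 = \frac{1}{B} + 2 B$)
$G = 20$ ($G = 25 - 5 = 20$)
$\left(G + h{\left(o \right)}\right)^{2} = \left(20 + \left(\frac{1}{3} + 2 \cdot 3\right)\right)^{2} = \left(20 + \left(\frac{1}{3} + 6\right)\right)^{2} = \left(20 + \frac{19}{3}\right)^{2} = \left(\frac{79}{3}\right)^{2} = \frac{6241}{9}$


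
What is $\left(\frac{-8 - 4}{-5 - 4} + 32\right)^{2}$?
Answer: $\frac{10000}{9} \approx 1111.1$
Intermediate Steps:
$\left(\frac{-8 - 4}{-5 - 4} + 32\right)^{2} = \left(- \frac{12}{-9} + 32\right)^{2} = \left(\left(-12\right) \left(- \frac{1}{9}\right) + 32\right)^{2} = \left(\frac{4}{3} + 32\right)^{2} = \left(\frac{100}{3}\right)^{2} = \frac{10000}{9}$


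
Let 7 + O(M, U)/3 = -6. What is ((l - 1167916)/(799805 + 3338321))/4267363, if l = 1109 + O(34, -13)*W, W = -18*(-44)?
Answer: -1197695/17658885781738 ≈ -6.7824e-8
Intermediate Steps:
O(M, U) = -39 (O(M, U) = -21 + 3*(-6) = -21 - 18 = -39)
W = 792
l = -29779 (l = 1109 - 39*792 = 1109 - 30888 = -29779)
((l - 1167916)/(799805 + 3338321))/4267363 = ((-29779 - 1167916)/(799805 + 3338321))/4267363 = -1197695/4138126*(1/4267363) = -1197695*1/4138126*(1/4267363) = -1197695/4138126*1/4267363 = -1197695/17658885781738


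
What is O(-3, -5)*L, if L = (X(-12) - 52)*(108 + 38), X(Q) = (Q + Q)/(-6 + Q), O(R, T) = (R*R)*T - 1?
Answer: 1020832/3 ≈ 3.4028e+5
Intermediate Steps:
O(R, T) = -1 + T*R² (O(R, T) = R²*T - 1 = T*R² - 1 = -1 + T*R²)
X(Q) = 2*Q/(-6 + Q) (X(Q) = (2*Q)/(-6 + Q) = 2*Q/(-6 + Q))
L = -22192/3 (L = (2*(-12)/(-6 - 12) - 52)*(108 + 38) = (2*(-12)/(-18) - 52)*146 = (2*(-12)*(-1/18) - 52)*146 = (4/3 - 52)*146 = -152/3*146 = -22192/3 ≈ -7397.3)
O(-3, -5)*L = (-1 - 5*(-3)²)*(-22192/3) = (-1 - 5*9)*(-22192/3) = (-1 - 45)*(-22192/3) = -46*(-22192/3) = 1020832/3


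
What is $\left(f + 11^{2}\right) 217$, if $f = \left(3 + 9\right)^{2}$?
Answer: $57505$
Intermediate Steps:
$f = 144$ ($f = 12^{2} = 144$)
$\left(f + 11^{2}\right) 217 = \left(144 + 11^{2}\right) 217 = \left(144 + 121\right) 217 = 265 \cdot 217 = 57505$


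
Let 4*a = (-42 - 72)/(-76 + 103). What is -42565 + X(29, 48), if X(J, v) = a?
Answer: -766189/18 ≈ -42566.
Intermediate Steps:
a = -19/18 (a = ((-42 - 72)/(-76 + 103))/4 = (-114/27)/4 = (-114*1/27)/4 = (1/4)*(-38/9) = -19/18 ≈ -1.0556)
X(J, v) = -19/18
-42565 + X(29, 48) = -42565 - 19/18 = -766189/18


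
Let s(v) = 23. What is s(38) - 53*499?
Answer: -26424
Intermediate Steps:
s(38) - 53*499 = 23 - 53*499 = 23 - 26447 = -26424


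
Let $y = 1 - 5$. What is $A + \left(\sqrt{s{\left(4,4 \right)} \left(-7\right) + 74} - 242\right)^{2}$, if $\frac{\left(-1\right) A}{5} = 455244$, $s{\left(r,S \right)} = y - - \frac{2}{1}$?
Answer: $-2217568 - 968 \sqrt{22} \approx -2.2221 \cdot 10^{6}$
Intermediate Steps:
$y = -4$ ($y = 1 - 5 = -4$)
$s{\left(r,S \right)} = -2$ ($s{\left(r,S \right)} = -4 - - \frac{2}{1} = -4 - \left(-2\right) 1 = -4 - -2 = -4 + 2 = -2$)
$A = -2276220$ ($A = \left(-5\right) 455244 = -2276220$)
$A + \left(\sqrt{s{\left(4,4 \right)} \left(-7\right) + 74} - 242\right)^{2} = -2276220 + \left(\sqrt{\left(-2\right) \left(-7\right) + 74} - 242\right)^{2} = -2276220 + \left(\sqrt{14 + 74} - 242\right)^{2} = -2276220 + \left(\sqrt{88} - 242\right)^{2} = -2276220 + \left(2 \sqrt{22} - 242\right)^{2} = -2276220 + \left(-242 + 2 \sqrt{22}\right)^{2}$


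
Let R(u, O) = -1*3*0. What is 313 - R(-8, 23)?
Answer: 313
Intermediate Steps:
R(u, O) = 0 (R(u, O) = -3*0 = 0)
313 - R(-8, 23) = 313 - 1*0 = 313 + 0 = 313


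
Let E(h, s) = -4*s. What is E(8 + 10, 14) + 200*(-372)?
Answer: -74456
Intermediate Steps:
E(8 + 10, 14) + 200*(-372) = -4*14 + 200*(-372) = -56 - 74400 = -74456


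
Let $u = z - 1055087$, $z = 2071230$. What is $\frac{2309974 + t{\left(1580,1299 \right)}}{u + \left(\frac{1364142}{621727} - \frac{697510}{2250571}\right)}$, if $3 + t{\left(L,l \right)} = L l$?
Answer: $\frac{6104035281317995747}{1421831336080622043} \approx 4.2931$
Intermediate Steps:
$t{\left(L,l \right)} = -3 + L l$
$u = 1016143$ ($u = 2071230 - 1055087 = 1016143$)
$\frac{2309974 + t{\left(1580,1299 \right)}}{u + \left(\frac{1364142}{621727} - \frac{697510}{2250571}\right)} = \frac{2309974 + \left(-3 + 1580 \cdot 1299\right)}{1016143 + \left(\frac{1364142}{621727} - \frac{697510}{2250571}\right)} = \frac{2309974 + \left(-3 + 2052420\right)}{1016143 + \left(1364142 \cdot \frac{1}{621727} - \frac{697510}{2250571}\right)} = \frac{2309974 + 2052417}{1016143 + \left(\frac{1364142}{621727} - \frac{697510}{2250571}\right)} = \frac{4362391}{1016143 + \frac{2636437625312}{1399240756117}} = \frac{4362391}{\frac{1421831336080622043}{1399240756117}} = 4362391 \cdot \frac{1399240756117}{1421831336080622043} = \frac{6104035281317995747}{1421831336080622043}$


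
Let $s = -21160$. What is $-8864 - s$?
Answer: $12296$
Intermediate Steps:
$-8864 - s = -8864 - -21160 = -8864 + 21160 = 12296$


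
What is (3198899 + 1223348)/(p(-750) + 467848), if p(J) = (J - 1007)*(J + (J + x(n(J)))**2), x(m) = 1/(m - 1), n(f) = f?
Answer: -2494151730247/556404138517159 ≈ -0.0044826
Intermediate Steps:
x(m) = 1/(-1 + m)
p(J) = (-1007 + J)*(J + (J + 1/(-1 + J))**2) (p(J) = (J - 1007)*(J + (J + 1/(-1 + J))**2) = (-1007 + J)*(J + (J + 1/(-1 + J))**2))
(3198899 + 1223348)/(p(-750) + 467848) = (3198899 + 1223348)/((-1007 + (-750)**5 - 1008*(-750)**2 - 1008*(-750)**4 + 1008*(-750) + 1008*(-750)**3)/(1 + (-750)**2 - 2*(-750)) + 467848) = 4422247/((-1007 - 237304687500000 - 1008*562500 - 1008*316406250000 - 756000 + 1008*(-421875000))/(1 + 562500 + 1500) + 467848) = 4422247/((-1007 - 237304687500000 - 567000000 - 318937500000000 - 756000 - 425250000000)/564001 + 467848) = 4422247/((1/564001)*(-556668005257007) + 467848) = 4422247/(-556668005257007/564001 + 467848) = 4422247/(-556404138517159/564001) = 4422247*(-564001/556404138517159) = -2494151730247/556404138517159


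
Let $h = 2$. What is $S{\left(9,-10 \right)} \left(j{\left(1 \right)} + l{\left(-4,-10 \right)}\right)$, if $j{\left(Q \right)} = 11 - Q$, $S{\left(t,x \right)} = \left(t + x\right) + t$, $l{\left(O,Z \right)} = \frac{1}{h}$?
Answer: $84$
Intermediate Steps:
$l{\left(O,Z \right)} = \frac{1}{2}$
$S{\left(t,x \right)} = x + 2 t$
$S{\left(9,-10 \right)} \left(j{\left(1 \right)} + l{\left(-4,-10 \right)}\right) = \left(-10 + 2 \cdot 9\right) \left(\left(11 - 1\right) + \frac{1}{2}\right) = \left(-10 + 18\right) \left(\left(11 - 1\right) + \frac{1}{2}\right) = 8 \left(10 + \frac{1}{2}\right) = 8 \cdot \frac{21}{2} = 84$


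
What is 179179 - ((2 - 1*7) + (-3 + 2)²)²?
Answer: 179163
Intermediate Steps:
179179 - ((2 - 1*7) + (-3 + 2)²)² = 179179 - ((2 - 7) + (-1)²)² = 179179 - (-5 + 1)² = 179179 - 1*(-4)² = 179179 - 1*16 = 179179 - 16 = 179163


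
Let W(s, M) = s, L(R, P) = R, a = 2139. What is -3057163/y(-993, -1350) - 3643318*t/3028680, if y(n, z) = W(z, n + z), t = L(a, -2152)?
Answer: -7008104377/22715100 ≈ -308.52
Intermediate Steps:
t = 2139
y(n, z) = z
-3057163/y(-993, -1350) - 3643318*t/3028680 = -3057163/(-1350) - 3643318/(3028680/2139) = -3057163*(-1/1350) - 3643318/(3028680*(1/2139)) = 3057163/1350 - 3643318/1009560/713 = 3057163/1350 - 3643318*713/1009560 = 3057163/1350 - 1298842867/504780 = -7008104377/22715100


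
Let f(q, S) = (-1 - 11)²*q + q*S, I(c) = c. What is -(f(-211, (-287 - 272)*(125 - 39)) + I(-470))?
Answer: -10112760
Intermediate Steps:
f(q, S) = 144*q + S*q (f(q, S) = (-12)²*q + S*q = 144*q + S*q)
-(f(-211, (-287 - 272)*(125 - 39)) + I(-470)) = -(-211*(144 + (-287 - 272)*(125 - 39)) - 470) = -(-211*(144 - 559*86) - 470) = -(-211*(144 - 48074) - 470) = -(-211*(-47930) - 470) = -(10113230 - 470) = -1*10112760 = -10112760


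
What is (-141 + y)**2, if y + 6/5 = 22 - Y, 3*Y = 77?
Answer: 4787344/225 ≈ 21277.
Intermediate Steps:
Y = 77/3 (Y = (1/3)*77 = 77/3 ≈ 25.667)
y = -73/15 (y = -6/5 + (22 - 1*77/3) = -6/5 + (22 - 77/3) = -6/5 - 11/3 = -73/15 ≈ -4.8667)
(-141 + y)**2 = (-141 - 73/15)**2 = (-2188/15)**2 = 4787344/225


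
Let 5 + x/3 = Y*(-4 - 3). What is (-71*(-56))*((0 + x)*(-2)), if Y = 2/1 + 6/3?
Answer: 787248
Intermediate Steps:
Y = 4 (Y = 2*1 + 6*(1/3) = 2 + 2 = 4)
x = -99 (x = -15 + 3*(4*(-4 - 3)) = -15 + 3*(4*(-7)) = -15 + 3*(-28) = -15 - 84 = -99)
(-71*(-56))*((0 + x)*(-2)) = (-71*(-56))*((0 - 99)*(-2)) = 3976*(-99*(-2)) = 3976*198 = 787248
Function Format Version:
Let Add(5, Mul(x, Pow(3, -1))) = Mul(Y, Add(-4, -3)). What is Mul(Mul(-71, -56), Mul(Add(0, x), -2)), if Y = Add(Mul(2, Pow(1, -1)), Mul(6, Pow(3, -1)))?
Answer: 787248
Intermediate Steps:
Y = 4 (Y = Add(Mul(2, 1), Mul(6, Rational(1, 3))) = Add(2, 2) = 4)
x = -99 (x = Add(-15, Mul(3, Mul(4, Add(-4, -3)))) = Add(-15, Mul(3, Mul(4, -7))) = Add(-15, Mul(3, -28)) = Add(-15, -84) = -99)
Mul(Mul(-71, -56), Mul(Add(0, x), -2)) = Mul(Mul(-71, -56), Mul(Add(0, -99), -2)) = Mul(3976, Mul(-99, -2)) = Mul(3976, 198) = 787248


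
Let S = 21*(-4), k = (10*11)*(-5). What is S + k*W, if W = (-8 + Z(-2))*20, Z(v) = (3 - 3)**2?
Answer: 87916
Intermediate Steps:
Z(v) = 0 (Z(v) = 0**2 = 0)
k = -550 (k = 110*(-5) = -550)
S = -84
W = -160 (W = (-8 + 0)*20 = -8*20 = -160)
S + k*W = -84 - 550*(-160) = -84 + 88000 = 87916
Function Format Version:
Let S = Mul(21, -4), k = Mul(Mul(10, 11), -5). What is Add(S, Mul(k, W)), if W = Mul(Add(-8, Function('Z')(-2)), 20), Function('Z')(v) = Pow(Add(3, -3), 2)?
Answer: 87916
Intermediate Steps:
Function('Z')(v) = 0 (Function('Z')(v) = Pow(0, 2) = 0)
k = -550 (k = Mul(110, -5) = -550)
S = -84
W = -160 (W = Mul(Add(-8, 0), 20) = Mul(-8, 20) = -160)
Add(S, Mul(k, W)) = Add(-84, Mul(-550, -160)) = Add(-84, 88000) = 87916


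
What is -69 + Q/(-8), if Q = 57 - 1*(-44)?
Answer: -653/8 ≈ -81.625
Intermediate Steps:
Q = 101 (Q = 57 + 44 = 101)
-69 + Q/(-8) = -69 + 101/(-8) = -69 - ⅛*101 = -69 - 101/8 = -653/8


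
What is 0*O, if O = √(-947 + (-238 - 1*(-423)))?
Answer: 0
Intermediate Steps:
O = I*√762 (O = √(-947 + (-238 + 423)) = √(-947 + 185) = √(-762) = I*√762 ≈ 27.604*I)
0*O = 0*(I*√762) = 0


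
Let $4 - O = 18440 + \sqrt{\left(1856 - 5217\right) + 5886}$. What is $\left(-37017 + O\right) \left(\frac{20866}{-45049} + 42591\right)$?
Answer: $- \frac{106395513590129}{45049} - \frac{9593305465 \sqrt{101}}{45049} \approx -2.3639 \cdot 10^{9}$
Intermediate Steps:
$O = -18436 - 5 \sqrt{101}$ ($O = 4 - \left(18440 + \sqrt{\left(1856 - 5217\right) + 5886}\right) = 4 - \left(18440 + \sqrt{-3361 + 5886}\right) = 4 - \left(18440 + \sqrt{2525}\right) = 4 - \left(18440 + 5 \sqrt{101}\right) = -18436 - 5 \sqrt{101} \approx -18486.0$)
$\left(-37017 + O\right) \left(\frac{20866}{-45049} + 42591\right) = \left(-37017 - \left(18436 + 5 \sqrt{101}\right)\right) \left(\frac{20866}{-45049} + 42591\right) = \left(-55453 - 5 \sqrt{101}\right) \left(20866 \left(- \frac{1}{45049}\right) + 42591\right) = \left(-55453 - 5 \sqrt{101}\right) \left(- \frac{20866}{45049} + 42591\right) = \left(-55453 - 5 \sqrt{101}\right) \frac{1918661093}{45049} = - \frac{106395513590129}{45049} - \frac{9593305465 \sqrt{101}}{45049}$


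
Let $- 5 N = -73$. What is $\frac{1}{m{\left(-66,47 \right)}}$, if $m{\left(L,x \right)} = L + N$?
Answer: $- \frac{5}{257} \approx -0.019455$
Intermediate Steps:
$N = \frac{73}{5}$ ($N = \left(- \frac{1}{5}\right) \left(-73\right) = \frac{73}{5} \approx 14.6$)
$m{\left(L,x \right)} = \frac{73}{5} + L$ ($m{\left(L,x \right)} = L + \frac{73}{5} = \frac{73}{5} + L$)
$\frac{1}{m{\left(-66,47 \right)}} = \frac{1}{\frac{73}{5} - 66} = \frac{1}{- \frac{257}{5}} = - \frac{5}{257}$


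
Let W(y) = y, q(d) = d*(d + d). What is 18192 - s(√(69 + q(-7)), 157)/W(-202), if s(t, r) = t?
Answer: 18192 + √167/202 ≈ 18192.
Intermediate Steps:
q(d) = 2*d² (q(d) = d*(2*d) = 2*d²)
18192 - s(√(69 + q(-7)), 157)/W(-202) = 18192 - √(69 + 2*(-7)²)/(-202) = 18192 - √(69 + 2*49)*(-1)/202 = 18192 - √(69 + 98)*(-1)/202 = 18192 - √167*(-1)/202 = 18192 - (-1)*√167/202 = 18192 + √167/202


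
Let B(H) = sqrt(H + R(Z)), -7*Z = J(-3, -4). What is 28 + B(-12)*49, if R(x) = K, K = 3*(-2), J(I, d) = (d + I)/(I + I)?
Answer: 28 + 147*I*sqrt(2) ≈ 28.0 + 207.89*I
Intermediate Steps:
J(I, d) = (I + d)/(2*I) (J(I, d) = (I + d)/((2*I)) = (I + d)*(1/(2*I)) = (I + d)/(2*I))
K = -6
Z = -1/6 (Z = -(-3 - 4)/(14*(-3)) = -(-1)*(-7)/(14*3) = -1/7*7/6 = -1/6 ≈ -0.16667)
R(x) = -6
B(H) = sqrt(-6 + H) (B(H) = sqrt(H - 6) = sqrt(-6 + H))
28 + B(-12)*49 = 28 + sqrt(-6 - 12)*49 = 28 + sqrt(-18)*49 = 28 + (3*I*sqrt(2))*49 = 28 + 147*I*sqrt(2)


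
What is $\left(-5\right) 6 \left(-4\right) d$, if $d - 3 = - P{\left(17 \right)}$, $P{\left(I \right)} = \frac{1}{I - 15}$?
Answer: $300$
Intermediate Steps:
$P{\left(I \right)} = \frac{1}{-15 + I}$
$d = \frac{5}{2}$ ($d = 3 - \frac{1}{-15 + 17} = 3 - \frac{1}{2} = \frac{5}{2} \approx 2.5$)
$\left(-5\right) 6 \left(-4\right) d = \left(-5\right) 6 \left(-4\right) \frac{5}{2} = \left(-30\right) \left(-4\right) \frac{5}{2} = 120 \cdot \frac{5}{2} = 300$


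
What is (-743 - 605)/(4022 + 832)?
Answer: -674/2427 ≈ -0.27771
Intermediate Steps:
(-743 - 605)/(4022 + 832) = -1348/4854 = -1348*1/4854 = -674/2427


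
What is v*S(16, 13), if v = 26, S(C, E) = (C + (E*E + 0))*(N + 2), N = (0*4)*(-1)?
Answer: 9620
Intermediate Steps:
N = 0 (N = 0*(-1) = 0)
S(C, E) = 2*C + 2*E² (S(C, E) = (C + (E*E + 0))*(0 + 2) = (C + (E² + 0))*2 = (C + E²)*2 = 2*C + 2*E²)
v*S(16, 13) = 26*(2*16 + 2*13²) = 26*(32 + 2*169) = 26*(32 + 338) = 26*370 = 9620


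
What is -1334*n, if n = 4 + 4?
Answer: -10672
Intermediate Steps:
n = 8
-1334*n = -1334*8 = -10672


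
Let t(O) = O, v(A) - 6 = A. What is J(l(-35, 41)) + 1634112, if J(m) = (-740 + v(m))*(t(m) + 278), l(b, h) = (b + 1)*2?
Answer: 1465692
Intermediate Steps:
v(A) = 6 + A
l(b, h) = 2 + 2*b (l(b, h) = (1 + b)*2 = 2 + 2*b)
J(m) = (-734 + m)*(278 + m) (J(m) = (-740 + (6 + m))*(m + 278) = (-734 + m)*(278 + m))
J(l(-35, 41)) + 1634112 = (-204052 + (2 + 2*(-35))² - 456*(2 + 2*(-35))) + 1634112 = (-204052 + (2 - 70)² - 456*(2 - 70)) + 1634112 = (-204052 + (-68)² - 456*(-68)) + 1634112 = (-204052 + 4624 + 31008) + 1634112 = -168420 + 1634112 = 1465692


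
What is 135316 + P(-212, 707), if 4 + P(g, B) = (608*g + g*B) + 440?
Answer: -143028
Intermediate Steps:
P(g, B) = 436 + 608*g + B*g (P(g, B) = -4 + ((608*g + g*B) + 440) = -4 + ((608*g + B*g) + 440) = -4 + (440 + 608*g + B*g) = 436 + 608*g + B*g)
135316 + P(-212, 707) = 135316 + (436 + 608*(-212) + 707*(-212)) = 135316 + (436 - 128896 - 149884) = 135316 - 278344 = -143028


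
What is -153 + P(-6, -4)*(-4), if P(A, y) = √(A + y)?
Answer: -153 - 4*I*√10 ≈ -153.0 - 12.649*I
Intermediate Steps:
-153 + P(-6, -4)*(-4) = -153 + √(-6 - 4)*(-4) = -153 + √(-10)*(-4) = -153 + (I*√10)*(-4) = -153 - 4*I*√10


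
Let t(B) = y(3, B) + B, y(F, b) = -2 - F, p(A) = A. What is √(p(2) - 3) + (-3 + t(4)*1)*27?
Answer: -108 + I ≈ -108.0 + 1.0*I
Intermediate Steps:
t(B) = -5 + B (t(B) = (-2 - 1*3) + B = (-2 - 3) + B = -5 + B)
√(p(2) - 3) + (-3 + t(4)*1)*27 = √(2 - 3) + (-3 + (-5 + 4)*1)*27 = √(-1) + (-3 - 1*1)*27 = I + (-3 - 1)*27 = I - 4*27 = I - 108 = -108 + I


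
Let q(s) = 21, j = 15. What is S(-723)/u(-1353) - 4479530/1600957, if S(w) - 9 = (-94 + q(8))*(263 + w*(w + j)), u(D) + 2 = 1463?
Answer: -59861078886284/2338998177 ≈ -25593.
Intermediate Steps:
u(D) = 1461 (u(D) = -2 + 1463 = 1461)
S(w) = -19190 - 73*w*(15 + w) (S(w) = 9 + (-94 + 21)*(263 + w*(w + 15)) = 9 - 73*(263 + w*(15 + w)) = 9 + (-19199 - 73*w*(15 + w)) = -19190 - 73*w*(15 + w))
S(-723)/u(-1353) - 4479530/1600957 = (-19190 - 1095*(-723) - 73*(-723)**2)/1461 - 4479530/1600957 = (-19190 + 791685 - 73*522729)*(1/1461) - 4479530*1/1600957 = (-19190 + 791685 - 38159217)*(1/1461) - 4479530/1600957 = -37386722*1/1461 - 4479530/1600957 = -37386722/1461 - 4479530/1600957 = -59861078886284/2338998177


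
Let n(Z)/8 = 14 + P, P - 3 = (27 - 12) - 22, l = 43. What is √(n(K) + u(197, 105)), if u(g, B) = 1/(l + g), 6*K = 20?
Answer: √288015/60 ≈ 8.9445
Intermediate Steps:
K = 10/3 (K = (⅙)*20 = 10/3 ≈ 3.3333)
P = -4 (P = 3 + ((27 - 12) - 22) = 3 + (15 - 22) = 3 - 7 = -4)
u(g, B) = 1/(43 + g)
n(Z) = 80 (n(Z) = 8*(14 - 4) = 8*10 = 80)
√(n(K) + u(197, 105)) = √(80 + 1/(43 + 197)) = √(80 + 1/240) = √(19201/240) = √288015/60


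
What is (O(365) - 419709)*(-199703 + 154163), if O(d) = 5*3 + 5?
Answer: 19112637060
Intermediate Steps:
O(d) = 20 (O(d) = 15 + 5 = 20)
(O(365) - 419709)*(-199703 + 154163) = (20 - 419709)*(-199703 + 154163) = -419689*(-45540) = 19112637060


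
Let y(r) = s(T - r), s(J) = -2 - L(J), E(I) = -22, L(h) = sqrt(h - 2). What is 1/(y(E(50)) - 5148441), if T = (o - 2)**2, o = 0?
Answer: -5148443/26506465324225 + 2*sqrt(6)/26506465324225 ≈ -1.9423e-7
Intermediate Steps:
L(h) = sqrt(-2 + h)
T = 4 (T = (0 - 2)**2 = (-2)**2 = 4)
s(J) = -2 - sqrt(-2 + J)
y(r) = -2 - sqrt(2 - r) (y(r) = -2 - sqrt(-2 + (4 - r)) = -2 - sqrt(2 - r))
1/(y(E(50)) - 5148441) = 1/((-2 - sqrt(2 - 1*(-22))) - 5148441) = 1/((-2 - sqrt(2 + 22)) - 5148441) = 1/((-2 - sqrt(24)) - 5148441) = 1/((-2 - 2*sqrt(6)) - 5148441) = 1/(-5148443 - 2*sqrt(6))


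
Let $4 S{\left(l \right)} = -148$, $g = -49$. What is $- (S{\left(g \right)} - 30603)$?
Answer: $30640$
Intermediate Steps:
$S{\left(l \right)} = -37$ ($S{\left(l \right)} = \frac{1}{4} \left(-148\right) = -37$)
$- (S{\left(g \right)} - 30603) = - (-37 - 30603) = \left(-1\right) \left(-30640\right) = 30640$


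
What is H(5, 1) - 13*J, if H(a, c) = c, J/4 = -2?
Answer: 105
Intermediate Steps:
J = -8 (J = 4*(-2) = -8)
H(5, 1) - 13*J = 1 - 13*(-8) = 1 + 104 = 105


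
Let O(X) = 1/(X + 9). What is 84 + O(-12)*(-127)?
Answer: 379/3 ≈ 126.33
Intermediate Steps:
O(X) = 1/(9 + X)
84 + O(-12)*(-127) = 84 - 127/(9 - 12) = 84 - 127/(-3) = 84 - ⅓*(-127) = 84 + 127/3 = 379/3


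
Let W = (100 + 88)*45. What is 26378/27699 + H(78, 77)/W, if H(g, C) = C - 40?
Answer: 74727581/78111180 ≈ 0.95668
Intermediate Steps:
H(g, C) = -40 + C
W = 8460 (W = 188*45 = 8460)
26378/27699 + H(78, 77)/W = 26378/27699 + (-40 + 77)/8460 = 26378*(1/27699) + 37*(1/8460) = 26378/27699 + 37/8460 = 74727581/78111180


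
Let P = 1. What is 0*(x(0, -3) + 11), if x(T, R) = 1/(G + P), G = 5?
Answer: 0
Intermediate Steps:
x(T, R) = ⅙ (x(T, R) = 1/(5 + 1) = 1/6 = ⅙)
0*(x(0, -3) + 11) = 0*(⅙ + 11) = 0*(67/6) = 0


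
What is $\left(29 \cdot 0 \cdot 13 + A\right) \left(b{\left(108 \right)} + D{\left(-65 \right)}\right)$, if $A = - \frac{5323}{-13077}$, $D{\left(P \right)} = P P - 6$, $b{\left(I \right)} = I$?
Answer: $\frac{23032621}{13077} \approx 1761.3$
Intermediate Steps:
$D{\left(P \right)} = -6 + P^{2}$ ($D{\left(P \right)} = P^{2} - 6 = -6 + P^{2}$)
$A = \frac{5323}{13077}$ ($A = \left(-5323\right) \left(- \frac{1}{13077}\right) = \frac{5323}{13077} \approx 0.40705$)
$\left(29 \cdot 0 \cdot 13 + A\right) \left(b{\left(108 \right)} + D{\left(-65 \right)}\right) = \left(29 \cdot 0 \cdot 13 + \frac{5323}{13077}\right) \left(108 - \left(6 - \left(-65\right)^{2}\right)\right) = \left(0 \cdot 13 + \frac{5323}{13077}\right) \left(108 + \left(-6 + 4225\right)\right) = \left(0 + \frac{5323}{13077}\right) \left(108 + 4219\right) = \frac{5323}{13077} \cdot 4327 = \frac{23032621}{13077}$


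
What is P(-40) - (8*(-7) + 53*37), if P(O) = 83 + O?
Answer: -1862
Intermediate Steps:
P(-40) - (8*(-7) + 53*37) = (83 - 40) - (8*(-7) + 53*37) = 43 - (-56 + 1961) = 43 - 1*1905 = 43 - 1905 = -1862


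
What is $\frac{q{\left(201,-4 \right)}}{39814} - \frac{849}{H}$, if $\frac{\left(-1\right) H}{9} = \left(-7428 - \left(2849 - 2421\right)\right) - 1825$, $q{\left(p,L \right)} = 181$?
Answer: $- \frac{6010579}{1156318002} \approx -0.005198$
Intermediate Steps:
$H = 87129$ ($H = - 9 \left(\left(-7428 - \left(2849 - 2421\right)\right) - 1825\right) = - 9 \left(\left(-7428 - 428\right) - 1825\right) = - 9 \left(-7856 - 1825\right) = \left(-9\right) \left(-9681\right) = 87129$)
$\frac{q{\left(201,-4 \right)}}{39814} - \frac{849}{H} = \frac{181}{39814} - \frac{849}{87129} = 181 \cdot \frac{1}{39814} - \frac{283}{29043} = \frac{181}{39814} - \frac{283}{29043} = - \frac{6010579}{1156318002}$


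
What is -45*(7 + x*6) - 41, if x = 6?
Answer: -1976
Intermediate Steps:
-45*(7 + x*6) - 41 = -45*(7 + 6*6) - 41 = -45*(7 + 36) - 41 = -45*43 - 41 = -1935 - 41 = -1976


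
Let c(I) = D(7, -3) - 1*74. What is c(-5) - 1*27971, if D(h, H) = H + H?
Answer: -28051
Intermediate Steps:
D(h, H) = 2*H
c(I) = -80 (c(I) = 2*(-3) - 1*74 = -6 - 74 = -80)
c(-5) - 1*27971 = -80 - 1*27971 = -80 - 27971 = -28051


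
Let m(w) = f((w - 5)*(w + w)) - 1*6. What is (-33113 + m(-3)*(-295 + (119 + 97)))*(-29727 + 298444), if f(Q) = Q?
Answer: -9789629027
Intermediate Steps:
m(w) = -6 + 2*w*(-5 + w) (m(w) = (w - 5)*(w + w) - 1*6 = (-5 + w)*(2*w) - 6 = 2*w*(-5 + w) - 6 = -6 + 2*w*(-5 + w))
(-33113 + m(-3)*(-295 + (119 + 97)))*(-29727 + 298444) = (-33113 + (-6 + 2*(-3)*(-5 - 3))*(-295 + (119 + 97)))*(-29727 + 298444) = (-33113 + (-6 + 2*(-3)*(-8))*(-295 + 216))*268717 = (-33113 + (-6 + 48)*(-79))*268717 = (-33113 + 42*(-79))*268717 = (-33113 - 3318)*268717 = -36431*268717 = -9789629027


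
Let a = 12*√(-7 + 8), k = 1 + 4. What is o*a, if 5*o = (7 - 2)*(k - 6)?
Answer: -12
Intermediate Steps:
k = 5
o = -1 (o = ((7 - 2)*(5 - 6))/5 = (5*(-1))/5 = (⅕)*(-5) = -1)
a = 12 (a = 12*√1 = 12*1 = 12)
o*a = -1*12 = -12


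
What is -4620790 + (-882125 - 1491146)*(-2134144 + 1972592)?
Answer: 383402055802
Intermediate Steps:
-4620790 + (-882125 - 1491146)*(-2134144 + 1972592) = -4620790 - 2373271*(-161552) = -4620790 + 383406676592 = 383402055802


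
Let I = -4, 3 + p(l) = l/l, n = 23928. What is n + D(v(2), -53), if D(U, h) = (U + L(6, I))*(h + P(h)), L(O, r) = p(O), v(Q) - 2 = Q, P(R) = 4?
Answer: 23830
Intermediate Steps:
p(l) = -2 (p(l) = -3 + l/l = -3 + 1 = -2)
v(Q) = 2 + Q
L(O, r) = -2
D(U, h) = (-2 + U)*(4 + h) (D(U, h) = (U - 2)*(h + 4) = (-2 + U)*(4 + h))
n + D(v(2), -53) = 23928 + (-8 - 2*(-53) + 4*(2 + 2) + (2 + 2)*(-53)) = 23928 + (-8 + 106 + 4*4 + 4*(-53)) = 23928 + (-8 + 106 + 16 - 212) = 23928 - 98 = 23830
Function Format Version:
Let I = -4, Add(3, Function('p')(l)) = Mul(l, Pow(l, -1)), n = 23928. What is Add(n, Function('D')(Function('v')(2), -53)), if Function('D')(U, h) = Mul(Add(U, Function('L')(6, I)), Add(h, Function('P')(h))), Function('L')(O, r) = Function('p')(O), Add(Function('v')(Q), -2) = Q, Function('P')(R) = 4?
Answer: 23830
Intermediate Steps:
Function('p')(l) = -2 (Function('p')(l) = Add(-3, Mul(l, Pow(l, -1))) = Add(-3, 1) = -2)
Function('v')(Q) = Add(2, Q)
Function('L')(O, r) = -2
Function('D')(U, h) = Mul(Add(-2, U), Add(4, h)) (Function('D')(U, h) = Mul(Add(U, -2), Add(h, 4)) = Mul(Add(-2, U), Add(4, h)))
Add(n, Function('D')(Function('v')(2), -53)) = Add(23928, Add(-8, Mul(-2, -53), Mul(4, Add(2, 2)), Mul(Add(2, 2), -53))) = Add(23928, Add(-8, 106, Mul(4, 4), Mul(4, -53))) = Add(23928, Add(-8, 106, 16, -212)) = Add(23928, -98) = 23830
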